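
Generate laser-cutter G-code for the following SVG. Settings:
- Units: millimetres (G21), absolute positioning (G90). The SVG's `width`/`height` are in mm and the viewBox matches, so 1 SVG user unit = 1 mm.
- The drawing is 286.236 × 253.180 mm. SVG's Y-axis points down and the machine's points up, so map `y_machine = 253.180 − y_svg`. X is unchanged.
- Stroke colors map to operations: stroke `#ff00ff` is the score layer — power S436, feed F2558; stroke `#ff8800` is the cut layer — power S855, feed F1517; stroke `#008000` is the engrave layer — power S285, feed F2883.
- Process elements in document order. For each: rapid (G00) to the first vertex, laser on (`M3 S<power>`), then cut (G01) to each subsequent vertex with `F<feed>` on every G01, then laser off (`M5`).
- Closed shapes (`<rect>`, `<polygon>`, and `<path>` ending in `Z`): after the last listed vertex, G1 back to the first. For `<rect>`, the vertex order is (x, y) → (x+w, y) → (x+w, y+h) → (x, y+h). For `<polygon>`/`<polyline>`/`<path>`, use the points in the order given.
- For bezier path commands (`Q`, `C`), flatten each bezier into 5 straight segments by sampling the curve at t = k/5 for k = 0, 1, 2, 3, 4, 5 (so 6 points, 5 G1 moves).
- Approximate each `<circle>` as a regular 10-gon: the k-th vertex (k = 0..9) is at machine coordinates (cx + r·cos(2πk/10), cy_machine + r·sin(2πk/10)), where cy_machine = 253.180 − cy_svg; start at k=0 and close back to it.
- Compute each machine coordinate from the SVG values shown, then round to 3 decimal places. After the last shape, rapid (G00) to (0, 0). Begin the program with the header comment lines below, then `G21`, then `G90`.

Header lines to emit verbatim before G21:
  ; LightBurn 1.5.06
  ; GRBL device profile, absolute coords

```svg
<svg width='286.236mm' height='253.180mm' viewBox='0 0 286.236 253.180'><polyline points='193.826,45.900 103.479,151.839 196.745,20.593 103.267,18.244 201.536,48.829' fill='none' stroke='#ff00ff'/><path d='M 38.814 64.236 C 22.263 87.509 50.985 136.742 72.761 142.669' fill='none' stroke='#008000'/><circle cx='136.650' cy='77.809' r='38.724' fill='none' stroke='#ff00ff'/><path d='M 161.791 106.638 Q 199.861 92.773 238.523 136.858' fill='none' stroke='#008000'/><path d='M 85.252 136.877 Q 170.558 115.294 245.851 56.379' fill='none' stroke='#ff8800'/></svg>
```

Since the viewBox matches the mm dimensions, user units are millimetres directly. The only transform is the Y-flip y_m = 253.180 − y_svg.

Shape 1 is a open polyline drawn with `<polyline>`. Its stroke #ff00ff means score at S436, F2558. After flipping Y the toolpath is (193.826,207.280) → (103.479,101.341) → (196.745,232.587) → (103.267,234.936) → (201.536,204.351).

Shape 2 is a cubic bezier drawn with `<path>`. Its stroke #008000 means engrave at S285, F2883. After flipping Y the toolpath is (38.814,188.944) → (33.898,172.419) → (37.342,152.989) → (46.638,133.977) → (59.280,118.710) → (72.761,110.511).

Shape 3 is a circle drawn with `<circle>`. Its stroke #ff00ff means score at S436, F2558. After flipping Y the toolpath is (175.374,175.371) → (167.978,198.132) → (148.616,212.200) → (124.684,212.200) → (105.322,198.132) → (97.926,175.371) → (105.322,152.610) → (124.684,138.542) → (148.616,138.542) → (167.978,152.610) → (175.374,175.371), returning to the start.

Shape 4 is a quadratic bezier drawn with `<path>`. Its stroke #008000 means engrave at S285, F2883. After flipping Y the toolpath is (161.791,146.542) → (177.043,149.770) → (192.342,148.362) → (207.688,142.318) → (223.082,131.638) → (238.523,116.322).

Shape 5 is a quadratic bezier drawn with `<path>`. Its stroke #ff8800 means cut at S855, F1517. After flipping Y the toolpath is (85.252,116.303) → (118.974,126.429) → (151.895,139.543) → (184.015,155.642) → (215.333,174.728) → (245.851,196.801).

; LightBurn 1.5.06
; GRBL device profile, absolute coords
G21
G90
G00 X193.826 Y207.280
M3 S436
G01 X103.479 Y101.341 F2558
G01 X196.745 Y232.587 F2558
G01 X103.267 Y234.936 F2558
G01 X201.536 Y204.351 F2558
M5
G00 X38.814 Y188.944
M3 S285
G01 X33.898 Y172.419 F2883
G01 X37.342 Y152.989 F2883
G01 X46.638 Y133.977 F2883
G01 X59.280 Y118.710 F2883
G01 X72.761 Y110.511 F2883
M5
G00 X175.374 Y175.371
M3 S436
G01 X167.978 Y198.132 F2558
G01 X148.616 Y212.200 F2558
G01 X124.684 Y212.200 F2558
G01 X105.322 Y198.132 F2558
G01 X97.926 Y175.371 F2558
G01 X105.322 Y152.610 F2558
G01 X124.684 Y138.542 F2558
G01 X148.616 Y138.542 F2558
G01 X167.978 Y152.610 F2558
G01 X175.374 Y175.371 F2558
M5
G00 X161.791 Y146.542
M3 S285
G01 X177.043 Y149.770 F2883
G01 X192.342 Y148.362 F2883
G01 X207.688 Y142.318 F2883
G01 X223.082 Y131.638 F2883
G01 X238.523 Y116.322 F2883
M5
G00 X85.252 Y116.303
M3 S855
G01 X118.974 Y126.429 F1517
G01 X151.895 Y139.543 F1517
G01 X184.015 Y155.642 F1517
G01 X215.333 Y174.728 F1517
G01 X245.851 Y196.801 F1517
M5
G00 X0.000 Y0.000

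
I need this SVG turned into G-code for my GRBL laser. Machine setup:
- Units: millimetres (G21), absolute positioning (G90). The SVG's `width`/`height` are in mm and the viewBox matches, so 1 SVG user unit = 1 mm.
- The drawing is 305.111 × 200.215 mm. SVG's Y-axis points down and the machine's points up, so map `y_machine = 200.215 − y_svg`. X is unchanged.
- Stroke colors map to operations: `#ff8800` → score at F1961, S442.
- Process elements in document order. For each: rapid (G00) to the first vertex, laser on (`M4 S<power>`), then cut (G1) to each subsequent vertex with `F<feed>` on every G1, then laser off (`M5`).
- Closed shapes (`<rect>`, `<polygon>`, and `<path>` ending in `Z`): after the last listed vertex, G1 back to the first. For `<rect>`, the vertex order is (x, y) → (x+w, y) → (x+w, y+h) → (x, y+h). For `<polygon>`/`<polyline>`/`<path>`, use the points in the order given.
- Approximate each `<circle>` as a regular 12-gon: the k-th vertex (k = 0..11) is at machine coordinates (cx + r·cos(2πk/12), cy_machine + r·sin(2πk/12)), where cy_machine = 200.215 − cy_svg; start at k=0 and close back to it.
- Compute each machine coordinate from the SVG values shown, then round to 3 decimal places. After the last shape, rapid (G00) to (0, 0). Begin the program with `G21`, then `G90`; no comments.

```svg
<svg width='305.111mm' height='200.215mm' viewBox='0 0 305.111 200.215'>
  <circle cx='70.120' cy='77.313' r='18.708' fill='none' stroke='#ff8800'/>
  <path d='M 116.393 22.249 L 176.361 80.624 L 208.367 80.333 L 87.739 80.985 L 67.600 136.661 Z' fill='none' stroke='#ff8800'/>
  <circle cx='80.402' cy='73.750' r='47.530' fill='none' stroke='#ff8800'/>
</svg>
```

Since the viewBox matches the mm dimensions, user units are millimetres directly. The only transform is the Y-flip y_m = 200.215 − y_svg.

Shape 1 is a circle drawn with `<circle>`. Its stroke #ff8800 means score at S442, F1961. After flipping Y the toolpath is (88.828,122.902) → (86.322,132.256) → (79.474,139.104) → (70.120,141.610) → (60.766,139.104) → (53.918,132.256) → (51.412,122.902) → (53.918,113.548) → (60.766,106.700) → (70.120,104.194) → (79.474,106.700) → (86.322,113.548) → (88.828,122.902), returning to the start.

Shape 2 is a closed polygon drawn with `<path>`. Its stroke #ff8800 means score at S442, F1961. After flipping Y the toolpath is (116.393,177.966) → (176.361,119.591) → (208.367,119.882) → (87.739,119.230) → (67.600,63.554) → (116.393,177.966), returning to the start.

Shape 3 is a circle drawn with `<circle>`. Its stroke #ff8800 means score at S442, F1961. After flipping Y the toolpath is (127.932,126.465) → (121.564,150.230) → (104.167,167.627) → (80.402,173.995) → (56.637,167.627) → (39.240,150.230) → (32.872,126.465) → (39.240,102.700) → (56.637,85.303) → (80.402,78.935) → (104.167,85.303) → (121.564,102.700) → (127.932,126.465), returning to the start.

G21
G90
G00 X88.828 Y122.902
M4 S442
G1 X86.322 Y132.256 F1961
G1 X79.474 Y139.104 F1961
G1 X70.120 Y141.610 F1961
G1 X60.766 Y139.104 F1961
G1 X53.918 Y132.256 F1961
G1 X51.412 Y122.902 F1961
G1 X53.918 Y113.548 F1961
G1 X60.766 Y106.700 F1961
G1 X70.120 Y104.194 F1961
G1 X79.474 Y106.700 F1961
G1 X86.322 Y113.548 F1961
G1 X88.828 Y122.902 F1961
M5
G00 X116.393 Y177.966
M4 S442
G1 X176.361 Y119.591 F1961
G1 X208.367 Y119.882 F1961
G1 X87.739 Y119.230 F1961
G1 X67.600 Y63.554 F1961
G1 X116.393 Y177.966 F1961
M5
G00 X127.932 Y126.465
M4 S442
G1 X121.564 Y150.230 F1961
G1 X104.167 Y167.627 F1961
G1 X80.402 Y173.995 F1961
G1 X56.637 Y167.627 F1961
G1 X39.240 Y150.230 F1961
G1 X32.872 Y126.465 F1961
G1 X39.240 Y102.700 F1961
G1 X56.637 Y85.303 F1961
G1 X80.402 Y78.935 F1961
G1 X104.167 Y85.303 F1961
G1 X121.564 Y102.700 F1961
G1 X127.932 Y126.465 F1961
M5
G00 X0.000 Y0.000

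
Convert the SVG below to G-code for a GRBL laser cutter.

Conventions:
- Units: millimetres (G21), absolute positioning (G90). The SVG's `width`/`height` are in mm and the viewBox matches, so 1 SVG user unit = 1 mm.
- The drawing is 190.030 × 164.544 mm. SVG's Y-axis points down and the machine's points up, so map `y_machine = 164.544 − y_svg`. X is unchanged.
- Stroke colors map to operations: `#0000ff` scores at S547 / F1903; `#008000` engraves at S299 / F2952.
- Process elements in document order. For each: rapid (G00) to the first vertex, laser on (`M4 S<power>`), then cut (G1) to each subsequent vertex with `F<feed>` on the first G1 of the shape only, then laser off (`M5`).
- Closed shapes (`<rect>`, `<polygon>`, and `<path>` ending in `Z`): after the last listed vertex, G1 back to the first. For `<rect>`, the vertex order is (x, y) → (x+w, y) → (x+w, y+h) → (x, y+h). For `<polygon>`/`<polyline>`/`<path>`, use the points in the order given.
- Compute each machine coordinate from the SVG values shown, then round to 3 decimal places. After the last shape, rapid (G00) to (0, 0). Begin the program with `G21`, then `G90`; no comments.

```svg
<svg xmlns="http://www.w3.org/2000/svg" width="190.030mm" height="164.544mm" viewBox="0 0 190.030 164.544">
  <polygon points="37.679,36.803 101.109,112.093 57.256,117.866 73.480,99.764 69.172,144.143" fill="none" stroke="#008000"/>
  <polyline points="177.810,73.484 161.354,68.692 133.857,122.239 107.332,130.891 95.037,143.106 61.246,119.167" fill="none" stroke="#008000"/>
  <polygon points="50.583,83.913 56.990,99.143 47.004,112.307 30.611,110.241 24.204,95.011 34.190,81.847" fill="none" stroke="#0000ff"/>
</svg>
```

1 u = 1 mm; y_m = 164.544 − y.

[1] `<polygon>` closed polygon, #008000→engrave S299 F2952: (37.679,127.741) → (101.109,52.451) → (57.256,46.678) → (73.480,64.780) → (69.172,20.401) → (37.679,127.741) (closed)

[2] `<polyline>` open polyline, #008000→engrave S299 F2952: (177.810,91.060) → (161.354,95.852) → (133.857,42.305) → (107.332,33.653) → (95.037,21.438) → (61.246,45.377)

[3] `<polygon>` regular polygon, #0000ff→score S547 F1903: (50.583,80.631) → (56.990,65.401) → (47.004,52.237) → (30.611,54.303) → (24.204,69.533) → (34.190,82.697) → (50.583,80.631) (closed)

G21
G90
G00 X37.679 Y127.741
M4 S299
G1 X101.109 Y52.451 F2952
G1 X57.256 Y46.678
G1 X73.480 Y64.780
G1 X69.172 Y20.401
G1 X37.679 Y127.741
M5
G00 X177.810 Y91.060
M4 S299
G1 X161.354 Y95.852 F2952
G1 X133.857 Y42.305
G1 X107.332 Y33.653
G1 X95.037 Y21.438
G1 X61.246 Y45.377
M5
G00 X50.583 Y80.631
M4 S547
G1 X56.990 Y65.401 F1903
G1 X47.004 Y52.237
G1 X30.611 Y54.303
G1 X24.204 Y69.533
G1 X34.190 Y82.697
G1 X50.583 Y80.631
M5
G00 X0.000 Y0.000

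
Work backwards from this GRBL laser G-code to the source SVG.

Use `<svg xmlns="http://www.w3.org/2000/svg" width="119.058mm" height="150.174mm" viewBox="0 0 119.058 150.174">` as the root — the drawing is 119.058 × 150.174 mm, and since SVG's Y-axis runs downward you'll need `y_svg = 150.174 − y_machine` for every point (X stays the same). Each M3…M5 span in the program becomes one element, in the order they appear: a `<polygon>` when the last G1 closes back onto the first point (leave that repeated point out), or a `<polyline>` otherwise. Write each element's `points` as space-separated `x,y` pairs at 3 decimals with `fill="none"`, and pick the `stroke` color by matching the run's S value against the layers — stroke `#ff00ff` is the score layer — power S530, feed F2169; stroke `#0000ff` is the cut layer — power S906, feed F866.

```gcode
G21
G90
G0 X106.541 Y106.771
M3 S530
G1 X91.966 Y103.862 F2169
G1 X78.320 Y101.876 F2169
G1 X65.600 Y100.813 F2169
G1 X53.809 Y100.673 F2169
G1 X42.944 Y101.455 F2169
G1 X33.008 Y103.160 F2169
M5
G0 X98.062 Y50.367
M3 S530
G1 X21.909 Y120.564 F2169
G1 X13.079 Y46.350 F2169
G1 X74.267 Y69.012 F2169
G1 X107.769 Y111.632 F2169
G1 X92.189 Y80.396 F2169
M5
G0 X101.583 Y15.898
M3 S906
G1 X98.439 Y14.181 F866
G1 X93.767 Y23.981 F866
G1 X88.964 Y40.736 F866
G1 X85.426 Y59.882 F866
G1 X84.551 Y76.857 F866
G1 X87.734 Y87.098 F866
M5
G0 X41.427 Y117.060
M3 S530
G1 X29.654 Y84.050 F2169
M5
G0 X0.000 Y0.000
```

<svg xmlns="http://www.w3.org/2000/svg" width="119.058mm" height="150.174mm" viewBox="0 0 119.058 150.174">
  <polyline points="106.541,43.403 91.966,46.312 78.320,48.298 65.600,49.361 53.809,49.501 42.944,48.719 33.008,47.014" fill="none" stroke="#ff00ff"/>
  <polyline points="98.062,99.807 21.909,29.610 13.079,103.824 74.267,81.162 107.769,38.542 92.189,69.778" fill="none" stroke="#ff00ff"/>
  <polyline points="101.583,134.276 98.439,135.993 93.767,126.193 88.964,109.438 85.426,90.292 84.551,73.317 87.734,63.076" fill="none" stroke="#0000ff"/>
  <polyline points="41.427,33.114 29.654,66.124" fill="none" stroke="#ff00ff"/>
</svg>

y_svg = 150.174 − y_m.

[1] S530→`#ff00ff` (score); open run; points: 106.541,43.403 91.966,46.312 78.320,48.298 65.600,49.361 53.809,49.501 42.944,48.719 33.008,47.014

[2] S530→`#ff00ff` (score); open run; points: 98.062,99.807 21.909,29.610 13.079,103.824 74.267,81.162 107.769,38.542 92.189,69.778

[3] S906→`#0000ff` (cut); open run; points: 101.583,134.276 98.439,135.993 93.767,126.193 88.964,109.438 85.426,90.292 84.551,73.317 87.734,63.076

[4] S530→`#ff00ff` (score); open run; points: 41.427,33.114 29.654,66.124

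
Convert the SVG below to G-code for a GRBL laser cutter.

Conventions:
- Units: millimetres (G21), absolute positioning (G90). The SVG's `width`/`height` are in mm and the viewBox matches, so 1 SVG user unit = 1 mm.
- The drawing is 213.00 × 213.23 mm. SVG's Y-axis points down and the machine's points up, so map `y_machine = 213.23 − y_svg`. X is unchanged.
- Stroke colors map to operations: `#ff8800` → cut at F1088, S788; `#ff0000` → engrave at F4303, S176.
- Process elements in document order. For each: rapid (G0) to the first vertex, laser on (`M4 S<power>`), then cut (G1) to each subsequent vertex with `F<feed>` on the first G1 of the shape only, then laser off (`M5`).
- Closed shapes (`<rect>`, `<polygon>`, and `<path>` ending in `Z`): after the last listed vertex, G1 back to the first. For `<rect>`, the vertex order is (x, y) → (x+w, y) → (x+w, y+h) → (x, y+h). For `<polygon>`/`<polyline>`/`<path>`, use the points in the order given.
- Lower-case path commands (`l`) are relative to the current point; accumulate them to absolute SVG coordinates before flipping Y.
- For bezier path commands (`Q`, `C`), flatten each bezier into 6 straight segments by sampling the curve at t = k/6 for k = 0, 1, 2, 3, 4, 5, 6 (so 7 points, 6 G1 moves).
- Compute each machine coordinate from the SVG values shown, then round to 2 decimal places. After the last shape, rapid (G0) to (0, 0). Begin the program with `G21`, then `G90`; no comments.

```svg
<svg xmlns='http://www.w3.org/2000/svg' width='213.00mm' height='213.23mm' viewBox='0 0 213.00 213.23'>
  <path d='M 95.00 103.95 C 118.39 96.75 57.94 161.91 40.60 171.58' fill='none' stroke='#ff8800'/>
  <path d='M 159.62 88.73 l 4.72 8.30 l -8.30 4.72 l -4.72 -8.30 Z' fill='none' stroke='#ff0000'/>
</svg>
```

viewBox `0 0 213.00 213.23` with mm width/height → 1 unit = 1 mm. Flip: y_m = 213.23 − y_svg.

**Shape 1** — `<path>` cubic bezier, stroke `#ff8800` → cut (S788, F1088). Control points (SVG): P0=(95.00,103.95), P1=(118.39,96.75), P2=(57.94,161.91), P3=(40.60,171.58); sampled at t=k/6. Machine vertices: (95.00,109.28) → (100.30,107.44) → (95.15,97.10) → (83.07,81.79) → (67.61,65.08) → (52.27,50.52) → (40.60,41.65). Open path.

**Shape 2** — `<path>` regular polygon, stroke `#ff0000` → engrave (S176, F4303). Machine vertices: (159.62,124.50) → (164.34,116.20) → (156.04,111.48) → (151.32,119.78) → (159.62,124.50). Closed: final G1 returns to the first vertex.

G21
G90
G0 X95.00 Y109.28
M4 S788
G1 X100.30 Y107.44 F1088
G1 X95.15 Y97.10
G1 X83.07 Y81.79
G1 X67.61 Y65.08
G1 X52.27 Y50.52
G1 X40.60 Y41.65
M5
G0 X159.62 Y124.50
M4 S176
G1 X164.34 Y116.20 F4303
G1 X156.04 Y111.48
G1 X151.32 Y119.78
G1 X159.62 Y124.50
M5
G0 X0.00 Y0.00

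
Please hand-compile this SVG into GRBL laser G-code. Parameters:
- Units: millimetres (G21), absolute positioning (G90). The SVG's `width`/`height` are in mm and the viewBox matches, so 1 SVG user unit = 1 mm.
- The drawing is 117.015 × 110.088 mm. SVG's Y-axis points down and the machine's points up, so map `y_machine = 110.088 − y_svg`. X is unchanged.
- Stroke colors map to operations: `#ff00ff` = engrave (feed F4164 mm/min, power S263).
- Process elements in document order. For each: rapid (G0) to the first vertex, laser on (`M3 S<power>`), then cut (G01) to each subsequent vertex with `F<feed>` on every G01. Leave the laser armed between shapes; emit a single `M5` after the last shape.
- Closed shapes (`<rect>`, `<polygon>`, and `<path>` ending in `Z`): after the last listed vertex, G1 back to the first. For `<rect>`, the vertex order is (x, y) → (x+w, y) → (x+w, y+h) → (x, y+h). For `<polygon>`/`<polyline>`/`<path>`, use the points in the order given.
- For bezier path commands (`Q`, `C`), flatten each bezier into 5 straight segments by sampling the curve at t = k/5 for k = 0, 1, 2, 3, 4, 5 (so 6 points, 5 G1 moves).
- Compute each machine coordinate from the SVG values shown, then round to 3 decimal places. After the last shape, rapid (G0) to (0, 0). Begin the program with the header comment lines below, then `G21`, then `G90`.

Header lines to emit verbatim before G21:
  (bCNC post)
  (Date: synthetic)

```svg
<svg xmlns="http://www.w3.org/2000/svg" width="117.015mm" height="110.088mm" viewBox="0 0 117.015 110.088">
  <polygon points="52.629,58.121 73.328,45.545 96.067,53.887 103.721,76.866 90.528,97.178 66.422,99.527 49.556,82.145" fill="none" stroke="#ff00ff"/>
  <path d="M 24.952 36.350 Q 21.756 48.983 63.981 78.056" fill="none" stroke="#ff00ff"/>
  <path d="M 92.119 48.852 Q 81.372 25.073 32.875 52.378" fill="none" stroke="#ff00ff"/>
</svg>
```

(bCNC post)
(Date: synthetic)
G21
G90
G0 X52.629 Y51.967
M3 S263
G01 X73.328 Y64.543 F4164
G01 X96.067 Y56.201 F4164
G01 X103.721 Y33.222 F4164
G01 X90.528 Y12.910 F4164
G01 X66.422 Y10.561 F4164
G01 X49.556 Y27.943 F4164
G01 X52.629 Y51.967 F4164
G0 X24.952 Y73.738
M3 S263
G01 X25.490 Y68.027 F4164
G01 X29.663 Y61.001 F4164
G01 X37.468 Y52.660 F4164
G01 X48.908 Y43.004 F4164
G01 X63.981 Y32.032 F4164
G0 X92.119 Y61.236
M3 S263
G01 X86.310 Y68.704 F4164
G01 X77.481 Y72.086 F4164
G01 X65.633 Y71.381 F4164
G01 X50.764 Y66.589 F4164
G01 X32.875 Y57.710 F4164
M5
G0 X0.000 Y0.000

Since the viewBox matches the mm dimensions, user units are millimetres directly. The only transform is the Y-flip y_m = 110.088 − y_svg.

Shape 1 is a regular polygon drawn with `<polygon>`. Its stroke #ff00ff means engrave at S263, F4164. After flipping Y the toolpath is (52.629,51.967) → (73.328,64.543) → (96.067,56.201) → (103.721,33.222) → (90.528,12.910) → (66.422,10.561) → (49.556,27.943) → (52.629,51.967), returning to the start.

Shape 2 is a quadratic bezier drawn with `<path>`. Its stroke #ff00ff means engrave at S263, F4164. After flipping Y the toolpath is (24.952,73.738) → (25.490,68.027) → (29.663,61.001) → (37.468,52.660) → (48.908,43.004) → (63.981,32.032).

Shape 3 is a quadratic bezier drawn with `<path>`. Its stroke #ff00ff means engrave at S263, F4164. After flipping Y the toolpath is (92.119,61.236) → (86.310,68.704) → (77.481,72.086) → (65.633,71.381) → (50.764,66.589) → (32.875,57.710).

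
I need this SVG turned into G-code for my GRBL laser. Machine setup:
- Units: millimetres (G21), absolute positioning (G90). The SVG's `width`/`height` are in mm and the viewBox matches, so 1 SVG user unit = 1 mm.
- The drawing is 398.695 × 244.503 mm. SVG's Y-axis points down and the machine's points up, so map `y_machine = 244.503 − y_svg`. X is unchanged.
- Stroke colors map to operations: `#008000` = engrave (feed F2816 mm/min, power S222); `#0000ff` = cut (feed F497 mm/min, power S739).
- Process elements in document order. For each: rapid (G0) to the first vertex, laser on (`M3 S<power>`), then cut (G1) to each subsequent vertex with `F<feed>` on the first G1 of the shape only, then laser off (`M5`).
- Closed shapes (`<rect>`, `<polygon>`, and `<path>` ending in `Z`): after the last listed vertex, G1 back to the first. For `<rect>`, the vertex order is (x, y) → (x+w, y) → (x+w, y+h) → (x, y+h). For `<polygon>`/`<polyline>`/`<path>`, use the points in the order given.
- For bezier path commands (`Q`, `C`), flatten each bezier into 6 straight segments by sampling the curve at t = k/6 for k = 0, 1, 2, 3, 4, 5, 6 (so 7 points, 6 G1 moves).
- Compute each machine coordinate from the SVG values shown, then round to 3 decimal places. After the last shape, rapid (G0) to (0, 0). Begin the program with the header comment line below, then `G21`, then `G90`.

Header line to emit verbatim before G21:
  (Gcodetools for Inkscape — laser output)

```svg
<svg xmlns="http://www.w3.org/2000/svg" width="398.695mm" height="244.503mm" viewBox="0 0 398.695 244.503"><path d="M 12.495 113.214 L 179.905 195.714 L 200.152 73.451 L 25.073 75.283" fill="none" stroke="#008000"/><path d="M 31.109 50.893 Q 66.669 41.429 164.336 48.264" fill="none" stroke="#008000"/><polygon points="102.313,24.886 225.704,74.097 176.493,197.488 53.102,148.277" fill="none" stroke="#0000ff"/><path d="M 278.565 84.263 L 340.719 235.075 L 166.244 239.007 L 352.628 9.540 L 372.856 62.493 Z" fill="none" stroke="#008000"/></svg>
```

Since the viewBox matches the mm dimensions, user units are millimetres directly. The only transform is the Y-flip y_m = 244.503 − y_svg.

Shape 1 is a open polyline drawn with `<path>`. Its stroke #008000 means engrave at S222, F2816. After flipping Y the toolpath is (12.495,131.289) → (179.905,48.789) → (200.152,171.052) → (25.073,169.220).

Shape 2 is a quadratic bezier drawn with `<path>`. Its stroke #008000 means engrave at S222, F2816. After flipping Y the toolpath is (31.109,193.610) → (44.688,196.312) → (61.716,198.108) → (82.196,198.999) → (106.125,198.985) → (133.506,198.065) → (164.336,196.239).

Shape 3 is a regular polygon drawn with `<polygon>`. Its stroke #0000ff means cut at S739, F497. After flipping Y the toolpath is (102.313,219.617) → (225.704,170.406) → (176.493,47.015) → (53.102,96.226) → (102.313,219.617), returning to the start.

Shape 4 is a closed polygon drawn with `<path>`. Its stroke #008000 means engrave at S222, F2816. After flipping Y the toolpath is (278.565,160.240) → (340.719,9.428) → (166.244,5.496) → (352.628,234.963) → (372.856,182.010) → (278.565,160.240), returning to the start.

(Gcodetools for Inkscape — laser output)
G21
G90
G0 X12.495 Y131.289
M3 S222
G1 X179.905 Y48.789 F2816
G1 X200.152 Y171.052
G1 X25.073 Y169.220
M5
G0 X31.109 Y193.610
M3 S222
G1 X44.688 Y196.312 F2816
G1 X61.716 Y198.108
G1 X82.196 Y198.999
G1 X106.125 Y198.985
G1 X133.506 Y198.065
G1 X164.336 Y196.239
M5
G0 X102.313 Y219.617
M3 S739
G1 X225.704 Y170.406 F497
G1 X176.493 Y47.015
G1 X53.102 Y96.226
G1 X102.313 Y219.617
M5
G0 X278.565 Y160.240
M3 S222
G1 X340.719 Y9.428 F2816
G1 X166.244 Y5.496
G1 X352.628 Y234.963
G1 X372.856 Y182.010
G1 X278.565 Y160.240
M5
G0 X0.000 Y0.000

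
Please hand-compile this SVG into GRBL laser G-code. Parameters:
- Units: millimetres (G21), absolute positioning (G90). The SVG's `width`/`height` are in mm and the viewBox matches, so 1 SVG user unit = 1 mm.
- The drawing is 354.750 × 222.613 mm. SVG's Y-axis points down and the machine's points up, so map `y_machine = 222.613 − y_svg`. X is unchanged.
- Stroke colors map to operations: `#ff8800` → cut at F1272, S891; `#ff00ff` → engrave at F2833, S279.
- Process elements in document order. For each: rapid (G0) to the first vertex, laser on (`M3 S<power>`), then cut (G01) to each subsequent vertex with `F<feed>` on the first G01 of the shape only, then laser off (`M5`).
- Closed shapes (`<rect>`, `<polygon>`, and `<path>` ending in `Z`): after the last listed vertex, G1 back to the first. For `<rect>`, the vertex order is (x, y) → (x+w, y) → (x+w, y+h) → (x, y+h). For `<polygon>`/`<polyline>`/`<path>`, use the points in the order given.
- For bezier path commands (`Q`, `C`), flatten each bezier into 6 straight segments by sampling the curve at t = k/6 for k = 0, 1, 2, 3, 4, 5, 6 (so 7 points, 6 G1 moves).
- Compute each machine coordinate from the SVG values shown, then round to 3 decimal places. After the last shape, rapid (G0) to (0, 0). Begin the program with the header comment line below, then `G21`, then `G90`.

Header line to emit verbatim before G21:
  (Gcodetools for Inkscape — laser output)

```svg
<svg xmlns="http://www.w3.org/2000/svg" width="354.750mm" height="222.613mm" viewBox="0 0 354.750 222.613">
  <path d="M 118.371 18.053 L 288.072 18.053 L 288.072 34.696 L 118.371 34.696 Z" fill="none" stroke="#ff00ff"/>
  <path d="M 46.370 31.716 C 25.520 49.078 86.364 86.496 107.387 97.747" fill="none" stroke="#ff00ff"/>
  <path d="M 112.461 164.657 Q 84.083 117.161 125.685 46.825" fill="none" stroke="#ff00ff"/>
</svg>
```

viewBox `0 0 354.750 222.613` with mm width/height → 1 unit = 1 mm. Flip: y_m = 222.613 − y_svg.

**Shape 1** — `<path>` rectangle, stroke `#ff00ff` → engrave (S279, F2833). Machine vertices: (118.371,204.560) → (288.072,204.560) → (288.072,187.917) → (118.371,187.917) → (118.371,204.560). Closed: final G1 returns to the first vertex.

**Shape 2** — `<path>` cubic bezier, stroke `#ff00ff` → engrave (S279, F2833). Control points (SVG): P0=(46.370,31.716), P1=(25.520,49.078), P2=(86.364,86.496), P3=(107.387,97.747); sampled at t=k/6. Machine vertices: (46.370,190.897) → (42.190,180.759) → (48.251,168.562) → (61.176,155.590) → (77.591,143.127) → (94.120,132.458) → (107.387,124.866). Open path.

**Shape 3** — `<path>` quadratic bezier, stroke `#ff00ff` → engrave (S279, F2833). Control points (SVG): P0=(112.461,164.657), P1=(84.083,117.161), P2=(125.685,46.825); sampled at t=k/6. Machine vertices: (112.461,57.956) → (104.946,74.422) → (101.318,92.158) → (101.578,111.162) → (105.726,131.435) → (113.762,152.977) → (125.685,175.788). Open path.

(Gcodetools for Inkscape — laser output)
G21
G90
G0 X118.371 Y204.560
M3 S279
G01 X288.072 Y204.560 F2833
G01 X288.072 Y187.917
G01 X118.371 Y187.917
G01 X118.371 Y204.560
M5
G0 X46.370 Y190.897
M3 S279
G01 X42.190 Y180.759 F2833
G01 X48.251 Y168.562
G01 X61.176 Y155.590
G01 X77.591 Y143.127
G01 X94.120 Y132.458
G01 X107.387 Y124.866
M5
G0 X112.461 Y57.956
M3 S279
G01 X104.946 Y74.422 F2833
G01 X101.318 Y92.158
G01 X101.578 Y111.162
G01 X105.726 Y131.435
G01 X113.762 Y152.977
G01 X125.685 Y175.788
M5
G0 X0.000 Y0.000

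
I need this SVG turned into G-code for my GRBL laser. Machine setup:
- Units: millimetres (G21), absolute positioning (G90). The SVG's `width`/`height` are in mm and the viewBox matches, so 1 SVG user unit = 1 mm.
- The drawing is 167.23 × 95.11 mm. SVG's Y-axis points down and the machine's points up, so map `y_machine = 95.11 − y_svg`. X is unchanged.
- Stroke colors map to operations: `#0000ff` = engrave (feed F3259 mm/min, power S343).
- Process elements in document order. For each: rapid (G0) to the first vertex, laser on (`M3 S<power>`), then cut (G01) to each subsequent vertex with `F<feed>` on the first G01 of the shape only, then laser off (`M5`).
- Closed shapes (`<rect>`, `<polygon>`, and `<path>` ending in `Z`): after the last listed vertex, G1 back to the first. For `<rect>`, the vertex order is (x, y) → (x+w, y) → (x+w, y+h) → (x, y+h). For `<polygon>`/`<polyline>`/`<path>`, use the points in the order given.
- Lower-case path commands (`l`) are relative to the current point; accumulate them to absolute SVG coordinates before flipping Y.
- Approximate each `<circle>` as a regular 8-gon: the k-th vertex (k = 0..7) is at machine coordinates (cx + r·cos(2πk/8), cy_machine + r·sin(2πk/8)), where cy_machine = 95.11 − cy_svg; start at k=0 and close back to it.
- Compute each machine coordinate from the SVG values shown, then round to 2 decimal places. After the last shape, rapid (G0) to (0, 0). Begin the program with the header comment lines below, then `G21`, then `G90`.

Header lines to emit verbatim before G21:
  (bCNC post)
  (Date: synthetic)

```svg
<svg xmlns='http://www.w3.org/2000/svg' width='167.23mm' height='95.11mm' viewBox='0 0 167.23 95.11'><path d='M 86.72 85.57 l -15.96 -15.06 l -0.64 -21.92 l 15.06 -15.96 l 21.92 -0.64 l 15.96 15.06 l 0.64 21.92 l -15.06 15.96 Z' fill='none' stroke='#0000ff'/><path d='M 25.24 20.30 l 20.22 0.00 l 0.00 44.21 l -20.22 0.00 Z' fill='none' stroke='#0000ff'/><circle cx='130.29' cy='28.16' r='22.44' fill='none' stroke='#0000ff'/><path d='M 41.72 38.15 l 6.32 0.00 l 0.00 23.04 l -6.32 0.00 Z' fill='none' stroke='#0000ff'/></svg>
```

Since the viewBox matches the mm dimensions, user units are millimetres directly. The only transform is the Y-flip y_m = 95.11 − y_svg.

Shape 1 is a regular polygon drawn with `<path>`. Its stroke #0000ff means engrave at S343, F3259. After flipping Y the toolpath is (86.72,9.54) → (70.76,24.60) → (70.12,46.52) → (85.18,62.48) → (107.10,63.12) → (123.06,48.06) → (123.70,26.14) → (108.64,10.18) → (86.72,9.54), returning to the start.

Shape 2 is a rectangle drawn with `<path>`. Its stroke #0000ff means engrave at S343, F3259. After flipping Y the toolpath is (25.24,74.81) → (45.46,74.81) → (45.46,30.60) → (25.24,30.60) → (25.24,74.81), returning to the start.

Shape 3 is a circle drawn with `<circle>`. Its stroke #0000ff means engrave at S343, F3259. After flipping Y the toolpath is (152.73,66.95) → (146.16,82.82) → (130.29,89.39) → (114.42,82.82) → (107.85,66.95) → (114.42,51.08) → (130.29,44.51) → (146.16,51.08) → (152.73,66.95), returning to the start.

Shape 4 is a rectangle drawn with `<path>`. Its stroke #0000ff means engrave at S343, F3259. After flipping Y the toolpath is (41.72,56.96) → (48.04,56.96) → (48.04,33.92) → (41.72,33.92) → (41.72,56.96), returning to the start.

(bCNC post)
(Date: synthetic)
G21
G90
G0 X86.72 Y9.54
M3 S343
G01 X70.76 Y24.60 F3259
G01 X70.12 Y46.52
G01 X85.18 Y62.48
G01 X107.10 Y63.12
G01 X123.06 Y48.06
G01 X123.70 Y26.14
G01 X108.64 Y10.18
G01 X86.72 Y9.54
M5
G0 X25.24 Y74.81
M3 S343
G01 X45.46 Y74.81 F3259
G01 X45.46 Y30.60
G01 X25.24 Y30.60
G01 X25.24 Y74.81
M5
G0 X152.73 Y66.95
M3 S343
G01 X146.16 Y82.82 F3259
G01 X130.29 Y89.39
G01 X114.42 Y82.82
G01 X107.85 Y66.95
G01 X114.42 Y51.08
G01 X130.29 Y44.51
G01 X146.16 Y51.08
G01 X152.73 Y66.95
M5
G0 X41.72 Y56.96
M3 S343
G01 X48.04 Y56.96 F3259
G01 X48.04 Y33.92
G01 X41.72 Y33.92
G01 X41.72 Y56.96
M5
G0 X0.00 Y0.00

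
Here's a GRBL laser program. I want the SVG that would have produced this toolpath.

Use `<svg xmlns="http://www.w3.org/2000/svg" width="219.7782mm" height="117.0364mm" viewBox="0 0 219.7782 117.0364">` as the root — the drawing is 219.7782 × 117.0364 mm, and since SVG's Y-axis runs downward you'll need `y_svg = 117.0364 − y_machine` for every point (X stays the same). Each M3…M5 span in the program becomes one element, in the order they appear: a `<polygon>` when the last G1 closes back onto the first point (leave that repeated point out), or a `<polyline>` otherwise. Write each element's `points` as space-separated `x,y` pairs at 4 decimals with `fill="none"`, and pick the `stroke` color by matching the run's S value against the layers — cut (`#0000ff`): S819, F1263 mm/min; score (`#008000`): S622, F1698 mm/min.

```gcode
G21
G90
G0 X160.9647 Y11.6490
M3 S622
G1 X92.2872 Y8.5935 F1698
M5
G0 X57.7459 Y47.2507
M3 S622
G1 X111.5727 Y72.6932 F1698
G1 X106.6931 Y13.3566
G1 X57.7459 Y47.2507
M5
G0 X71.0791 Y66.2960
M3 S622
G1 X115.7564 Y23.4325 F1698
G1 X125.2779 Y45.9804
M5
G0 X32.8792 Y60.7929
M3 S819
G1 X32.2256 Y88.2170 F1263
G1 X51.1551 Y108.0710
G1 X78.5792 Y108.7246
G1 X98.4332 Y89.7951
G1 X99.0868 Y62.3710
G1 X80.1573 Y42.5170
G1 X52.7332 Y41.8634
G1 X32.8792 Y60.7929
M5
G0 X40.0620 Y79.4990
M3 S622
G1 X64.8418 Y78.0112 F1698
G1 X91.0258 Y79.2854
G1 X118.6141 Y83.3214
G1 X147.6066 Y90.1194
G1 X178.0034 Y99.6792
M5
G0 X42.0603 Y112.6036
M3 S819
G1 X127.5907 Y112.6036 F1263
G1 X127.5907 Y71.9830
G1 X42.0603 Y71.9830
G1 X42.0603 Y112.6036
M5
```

Machine Y-up, SVG Y-down with viewBox height 117.0364, so y_svg = 117.0364 − y_machine; X carries over.

Run 1: power S622 maps to stroke `#008000` (score). The run is open, so emit a `<polyline>` with points (Y-flipped): 160.9647,105.3874 92.2872,108.4429.

Run 2: power S622 maps to stroke `#008000` (score). The run returns to its start, so emit a `<polygon>` with points (Y-flipped): 57.7459,69.7857 111.5727,44.3432 106.6931,103.6798.

Run 3: the run's S622 means `#008000` (score). The run is open, so emit a `<polyline>` with points (Y-flipped): 71.0791,50.7404 115.7564,93.6039 125.2779,71.0560.

Run 4: S819 ⇒ cut layer `#0000ff`. The run returns to its start, so emit a `<polygon>` with points (Y-flipped): 32.8792,56.2435 32.2256,28.8194 51.1551,8.9654 78.5792,8.3118 98.4332,27.2413 99.0868,54.6654 80.1573,74.5194 52.7332,75.1730.

Run 5: power S622 maps to stroke `#008000` (score). The run is open, so emit a `<polyline>` with points (Y-flipped): 40.0620,37.5374 64.8418,39.0252 91.0258,37.7510 118.6141,33.7150 147.6066,26.9170 178.0034,17.3572.

Run 6: power S819 maps to stroke `#0000ff` (cut). The run returns to its start, so emit a `<polygon>` with points (Y-flipped): 42.0603,4.4328 127.5907,4.4328 127.5907,45.0534 42.0603,45.0534.

<svg xmlns="http://www.w3.org/2000/svg" width="219.7782mm" height="117.0364mm" viewBox="0 0 219.7782 117.0364">
  <polyline points="160.9647,105.3874 92.2872,108.4429" fill="none" stroke="#008000"/>
  <polygon points="57.7459,69.7857 111.5727,44.3432 106.6931,103.6798" fill="none" stroke="#008000"/>
  <polyline points="71.0791,50.7404 115.7564,93.6039 125.2779,71.0560" fill="none" stroke="#008000"/>
  <polygon points="32.8792,56.2435 32.2256,28.8194 51.1551,8.9654 78.5792,8.3118 98.4332,27.2413 99.0868,54.6654 80.1573,74.5194 52.7332,75.1730" fill="none" stroke="#0000ff"/>
  <polyline points="40.0620,37.5374 64.8418,39.0252 91.0258,37.7510 118.6141,33.7150 147.6066,26.9170 178.0034,17.3572" fill="none" stroke="#008000"/>
  <polygon points="42.0603,4.4328 127.5907,4.4328 127.5907,45.0534 42.0603,45.0534" fill="none" stroke="#0000ff"/>
</svg>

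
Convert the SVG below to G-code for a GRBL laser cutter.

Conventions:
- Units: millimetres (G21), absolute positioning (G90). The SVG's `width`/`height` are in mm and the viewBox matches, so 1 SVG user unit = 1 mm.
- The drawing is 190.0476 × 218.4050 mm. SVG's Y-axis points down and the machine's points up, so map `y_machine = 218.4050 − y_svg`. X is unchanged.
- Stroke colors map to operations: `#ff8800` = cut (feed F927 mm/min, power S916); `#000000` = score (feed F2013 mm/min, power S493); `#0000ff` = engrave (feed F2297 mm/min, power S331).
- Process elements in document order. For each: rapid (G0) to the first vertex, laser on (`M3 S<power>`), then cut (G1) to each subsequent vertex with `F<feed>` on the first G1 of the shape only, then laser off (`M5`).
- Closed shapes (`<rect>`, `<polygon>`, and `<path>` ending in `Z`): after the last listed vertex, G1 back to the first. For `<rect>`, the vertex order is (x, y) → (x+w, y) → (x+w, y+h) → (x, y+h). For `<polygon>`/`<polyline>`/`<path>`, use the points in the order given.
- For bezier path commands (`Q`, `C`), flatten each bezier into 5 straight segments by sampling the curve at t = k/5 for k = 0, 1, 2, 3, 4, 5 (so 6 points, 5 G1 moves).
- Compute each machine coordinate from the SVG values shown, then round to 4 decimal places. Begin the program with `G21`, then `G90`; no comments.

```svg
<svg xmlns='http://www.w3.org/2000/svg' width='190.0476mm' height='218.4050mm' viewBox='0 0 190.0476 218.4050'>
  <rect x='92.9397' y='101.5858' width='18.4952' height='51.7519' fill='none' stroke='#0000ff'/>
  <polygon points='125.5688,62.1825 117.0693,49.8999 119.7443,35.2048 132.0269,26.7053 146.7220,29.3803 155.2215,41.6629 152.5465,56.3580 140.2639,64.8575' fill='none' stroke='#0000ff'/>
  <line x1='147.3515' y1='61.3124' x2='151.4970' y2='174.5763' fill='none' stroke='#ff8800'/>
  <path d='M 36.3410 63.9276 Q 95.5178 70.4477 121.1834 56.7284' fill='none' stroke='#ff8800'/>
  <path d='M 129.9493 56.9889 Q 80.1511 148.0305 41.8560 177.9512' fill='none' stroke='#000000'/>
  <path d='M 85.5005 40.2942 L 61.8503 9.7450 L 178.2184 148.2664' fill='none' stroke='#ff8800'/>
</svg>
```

G21
G90
G0 X92.9397 Y116.8192
M3 S331
G1 X111.4349 Y116.8192 F2297
G1 X111.4349 Y65.0673
G1 X92.9397 Y65.0673
G1 X92.9397 Y116.8192
M5
G0 X125.5688 Y156.2225
M3 S331
G1 X117.0693 Y168.5051 F2297
G1 X119.7443 Y183.2002
G1 X132.0269 Y191.6997
G1 X146.7220 Y189.0247
G1 X155.2215 Y176.7421
G1 X152.5465 Y162.0470
G1 X140.2639 Y153.5475
G1 X125.5688 Y156.2225
M5
G0 X147.3515 Y157.0926
M3 S916
G1 X151.4970 Y43.8287 F927
M5
G0 X36.3410 Y154.4774
M3 S916
G1 X58.6713 Y152.6789 F927
G1 X78.3206 Y152.4996
G1 X95.2891 Y153.9395
G1 X109.5767 Y156.9985
G1 X121.1834 Y161.6766
M5
G0 X129.9493 Y161.4161
M3 S493
G1 X110.4901 Y127.4443 F2013
G1 X91.9512 Y98.3622
G1 X74.3326 Y74.1697
G1 X57.6342 Y54.8669
G1 X41.8560 Y40.4538
M5
G0 X85.5005 Y178.1108
M3 S916
G1 X61.8503 Y208.6600 F927
G1 X178.2184 Y70.1386
M5

viewBox `0 0 190.0476 218.4050` with mm width/height → 1 unit = 1 mm. Flip: y_m = 218.4050 − y_svg.

**Shape 1** — `<rect>` rectangle, stroke `#0000ff` → engrave (S331, F2297). Machine vertices: (92.9397,116.8192) → (111.4349,116.8192) → (111.4349,65.0673) → (92.9397,65.0673) → (92.9397,116.8192). Closed: final G1 returns to the first vertex.

**Shape 2** — `<polygon>` regular polygon, stroke `#0000ff` → engrave (S331, F2297). Machine vertices: (125.5688,156.2225) → (117.0693,168.5051) → (119.7443,183.2002) → (132.0269,191.6997) → (146.7220,189.0247) → (155.2215,176.7421) → (152.5465,162.0470) → (140.2639,153.5475) → (125.5688,156.2225). Closed: final G1 returns to the first vertex.

**Shape 3** — `<line>` line segment, stroke `#ff8800` → cut (S916, F927). Machine vertices: (147.3515,157.0926) → (151.4970,43.8287). Open path.

**Shape 4** — `<path>` quadratic bezier, stroke `#ff8800` → cut (S916, F927). Control points (SVG): P0=(36.3410,63.9276), P1=(95.5178,70.4477), P2=(121.1834,56.7284); sampled at t=k/5. Machine vertices: (36.3410,154.4774) → (58.6713,152.6789) → (78.3206,152.4996) → (95.2891,153.9395) → (109.5767,156.9985) → (121.1834,161.6766). Open path.

**Shape 5** — `<path>` quadratic bezier, stroke `#000000` → score (S493, F2013). Control points (SVG): P0=(129.9493,56.9889), P1=(80.1511,148.0305), P2=(41.8560,177.9512); sampled at t=k/5. Machine vertices: (129.9493,161.4161) → (110.4901,127.4443) → (91.9512,98.3622) → (74.3326,74.1697) → (57.6342,54.8669) → (41.8560,40.4538). Open path.

**Shape 6** — `<path>` open polyline, stroke `#ff8800` → cut (S916, F927). Machine vertices: (85.5005,178.1108) → (61.8503,208.6600) → (178.2184,70.1386). Open path.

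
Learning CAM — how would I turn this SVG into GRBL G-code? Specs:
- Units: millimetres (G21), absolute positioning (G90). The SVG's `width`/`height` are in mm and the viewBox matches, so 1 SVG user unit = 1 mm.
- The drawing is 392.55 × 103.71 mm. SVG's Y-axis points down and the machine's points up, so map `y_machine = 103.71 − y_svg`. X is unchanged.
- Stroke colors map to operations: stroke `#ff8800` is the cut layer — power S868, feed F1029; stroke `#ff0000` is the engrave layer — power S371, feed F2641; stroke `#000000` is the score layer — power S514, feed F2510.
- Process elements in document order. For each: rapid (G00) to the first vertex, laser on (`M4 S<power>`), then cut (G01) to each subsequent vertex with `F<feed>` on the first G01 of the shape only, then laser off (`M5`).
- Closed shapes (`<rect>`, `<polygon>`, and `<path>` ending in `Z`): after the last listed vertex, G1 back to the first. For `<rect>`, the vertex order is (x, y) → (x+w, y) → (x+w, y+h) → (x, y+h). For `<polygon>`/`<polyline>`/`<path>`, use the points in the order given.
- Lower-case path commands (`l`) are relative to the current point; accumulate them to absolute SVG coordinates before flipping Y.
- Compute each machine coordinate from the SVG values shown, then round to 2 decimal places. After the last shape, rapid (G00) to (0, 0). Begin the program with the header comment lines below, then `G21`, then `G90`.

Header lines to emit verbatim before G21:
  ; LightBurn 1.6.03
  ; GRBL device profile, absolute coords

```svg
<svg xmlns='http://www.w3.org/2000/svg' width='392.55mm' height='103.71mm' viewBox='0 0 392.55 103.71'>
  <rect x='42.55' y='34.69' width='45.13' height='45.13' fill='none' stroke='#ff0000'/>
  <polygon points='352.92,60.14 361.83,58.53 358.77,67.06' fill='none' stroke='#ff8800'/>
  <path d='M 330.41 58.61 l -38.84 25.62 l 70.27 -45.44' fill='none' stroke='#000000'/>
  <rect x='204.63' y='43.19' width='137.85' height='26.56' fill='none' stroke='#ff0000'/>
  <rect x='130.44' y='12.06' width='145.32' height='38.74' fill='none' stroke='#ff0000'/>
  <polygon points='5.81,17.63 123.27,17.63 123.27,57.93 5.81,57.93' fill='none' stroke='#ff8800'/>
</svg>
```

; LightBurn 1.6.03
; GRBL device profile, absolute coords
G21
G90
G00 X42.55 Y69.02
M4 S371
G01 X87.68 Y69.02 F2641
G01 X87.68 Y23.89
G01 X42.55 Y23.89
G01 X42.55 Y69.02
M5
G00 X352.92 Y43.57
M4 S868
G01 X361.83 Y45.18 F1029
G01 X358.77 Y36.65
G01 X352.92 Y43.57
M5
G00 X330.41 Y45.10
M4 S514
G01 X291.57 Y19.48 F2510
G01 X361.84 Y64.92
M5
G00 X204.63 Y60.52
M4 S371
G01 X342.48 Y60.52 F2641
G01 X342.48 Y33.96
G01 X204.63 Y33.96
G01 X204.63 Y60.52
M5
G00 X130.44 Y91.65
M4 S371
G01 X275.76 Y91.65 F2641
G01 X275.76 Y52.91
G01 X130.44 Y52.91
G01 X130.44 Y91.65
M5
G00 X5.81 Y86.08
M4 S868
G01 X123.27 Y86.08 F1029
G01 X123.27 Y45.78
G01 X5.81 Y45.78
G01 X5.81 Y86.08
M5
G00 X0.00 Y0.00

1 u = 1 mm; y_m = 103.71 − y.

[1] `<rect>` rectangle, #ff0000→engrave S371 F2641: (42.55,69.02) → (87.68,69.02) → (87.68,23.89) → (42.55,23.89) → (42.55,69.02) (closed)

[2] `<polygon>` regular polygon, #ff8800→cut S868 F1029: (352.92,43.57) → (361.83,45.18) → (358.77,36.65) → (352.92,43.57) (closed)

[3] `<path>` open polyline, #000000→score S514 F2510: (330.41,45.10) → (291.57,19.48) → (361.84,64.92)

[4] `<rect>` rectangle, #ff0000→engrave S371 F2641: (204.63,60.52) → (342.48,60.52) → (342.48,33.96) → (204.63,33.96) → (204.63,60.52) (closed)

[5] `<rect>` rectangle, #ff0000→engrave S371 F2641: (130.44,91.65) → (275.76,91.65) → (275.76,52.91) → (130.44,52.91) → (130.44,91.65) (closed)

[6] `<polygon>` rectangle, #ff8800→cut S868 F1029: (5.81,86.08) → (123.27,86.08) → (123.27,45.78) → (5.81,45.78) → (5.81,86.08) (closed)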